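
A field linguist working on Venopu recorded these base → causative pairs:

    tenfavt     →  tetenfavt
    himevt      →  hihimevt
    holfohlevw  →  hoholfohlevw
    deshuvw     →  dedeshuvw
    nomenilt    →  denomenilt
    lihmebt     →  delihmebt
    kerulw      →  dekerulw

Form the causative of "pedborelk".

tenfavt and nomenilt both end in -t yet inflect differently (tetenfavt, denomenilt), so the final letter is not what conditions the rule; the second-to-last letter is.
"pedborelk" has second-to-last letter 'l'. The stems whose second-to-last letter is 'l' (nomenilt → denomenilt, kerulw → dekerulw) add the prefix de-.
The other pattern: stems whose second-to-last letter is 'v' repeat the first consonant+vowel as a prefix.
So pedborelk → depedborelk.

depedborelk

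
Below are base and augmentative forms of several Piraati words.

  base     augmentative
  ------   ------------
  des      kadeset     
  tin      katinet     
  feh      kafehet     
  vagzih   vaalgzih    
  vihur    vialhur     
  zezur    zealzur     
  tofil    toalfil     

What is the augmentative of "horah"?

feh and vagzih both end in -h yet inflect differently (kafehet, vaalgzih), so the final letter is not what conditions the rule; the number of vowels is.
"horah" has 2 vowels. The stems with 2 vowels (vagzih → vaalgzih, vihur → vialhur, zezur → zealzur) insert -al- after the first vowel.
So horah → hoalrah.

hoalrah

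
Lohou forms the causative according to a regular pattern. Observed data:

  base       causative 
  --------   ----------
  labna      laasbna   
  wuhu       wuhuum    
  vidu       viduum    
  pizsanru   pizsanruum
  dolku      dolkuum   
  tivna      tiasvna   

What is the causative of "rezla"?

wuhu and tivna both have 2 vowels yet inflect differently (wuhuum, tiasvna), so the number of vowels is not what conditions the rule; the final letter is.
"rezla" ends in -a. The stems ending in -a (tivna → tiasvna, labna → laasbna) insert -as- after the first vowel.
So rezla → reaszla.

reaszla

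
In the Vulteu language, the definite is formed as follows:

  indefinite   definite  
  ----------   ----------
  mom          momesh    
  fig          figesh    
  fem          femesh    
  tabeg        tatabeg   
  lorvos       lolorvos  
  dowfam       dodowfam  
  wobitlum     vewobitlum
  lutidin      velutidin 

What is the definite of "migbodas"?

"migbodas" has 3 vowels. The stems with 3 vowels (wobitlum → vewobitlum, lutidin → velutidin) add the prefix ve-.
So migbodas → vemigbodas.

vemigbodas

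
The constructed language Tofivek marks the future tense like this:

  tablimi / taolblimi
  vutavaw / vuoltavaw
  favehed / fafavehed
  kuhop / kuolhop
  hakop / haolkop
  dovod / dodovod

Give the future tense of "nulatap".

dovod and kuhop both have last vowel 'o' yet inflect differently (dodovod, kuolhop), so the last vowel is not what conditions the rule; the final letter is.
"nulatap" ends in -p. The stems ending in -p (kuhop → kuolhop, hakop → haolkop) insert -ol- after the first vowel.
So nulatap → nuollatap.

nuollatap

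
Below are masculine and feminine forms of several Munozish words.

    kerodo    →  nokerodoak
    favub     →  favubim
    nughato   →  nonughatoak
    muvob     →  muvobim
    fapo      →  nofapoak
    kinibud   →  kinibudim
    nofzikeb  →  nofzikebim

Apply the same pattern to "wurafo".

nowurafoak

fapo and muvob both have last vowel 'o' yet inflect differently (nofapoak, muvobim), so the last vowel is not what conditions the rule; the final letter is.
"wurafo" ends in -o. The stems ending in -o (fapo → nofapoak, nughato → nonughatoak, kerodo → nokerodoak) add no- … -ak around the stem.
The other pattern: stems ending in -b or -d add -im.
So wurafo → nowurafoak.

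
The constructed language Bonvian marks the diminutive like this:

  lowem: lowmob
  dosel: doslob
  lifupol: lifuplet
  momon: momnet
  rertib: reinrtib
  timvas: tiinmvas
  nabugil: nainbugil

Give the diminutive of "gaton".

gatnet

dosel and lifupol both end in -l yet inflect differently (doslob, lifuplet), so the final letter is not what conditions the rule; the last vowel is.
"gaton" has last vowel 'o'. The stems whose last vowel is 'o' (lifupol → lifuplet, momon → momnet) delete the last vowel and add -et.
So gaton → gatnet.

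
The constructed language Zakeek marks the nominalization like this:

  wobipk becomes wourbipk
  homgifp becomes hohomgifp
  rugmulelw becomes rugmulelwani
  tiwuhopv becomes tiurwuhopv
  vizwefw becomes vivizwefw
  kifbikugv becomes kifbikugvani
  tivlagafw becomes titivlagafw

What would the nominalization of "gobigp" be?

tivlagafw and rugmulelw both end in -w yet inflect differently (titivlagafw, rugmulelwani), so the final letter is not what conditions the rule; the second-to-last letter is.
"gobigp" has second-to-last letter 'g'. The one such stem in the data (kifbikugv → kifbikugvani) adds -ani, so the same rule applies.
The other patterns: stems whose second-to-last letter is 'f' repeat the first consonant+vowel as a prefix; stems whose second-to-last letter is 'p' insert -ur- after the first vowel.
So gobigp → gobigpani.

gobigpani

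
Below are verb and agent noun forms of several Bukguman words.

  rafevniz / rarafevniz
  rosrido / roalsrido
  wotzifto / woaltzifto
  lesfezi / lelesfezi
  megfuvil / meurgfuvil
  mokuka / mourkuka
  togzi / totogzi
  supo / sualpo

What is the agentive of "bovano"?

lesfezi and megfuvil both have last vowel 'i' yet inflect differently (lelesfezi, meurgfuvil), so the last vowel is not what conditions the rule; the final letter is.
"bovano" ends in -o. The stems ending in -o (supo → sualpo, rosrido → roalsrido, wotzifto → woaltzifto) insert -al- after the first vowel.
So bovano → boalvano.

boalvano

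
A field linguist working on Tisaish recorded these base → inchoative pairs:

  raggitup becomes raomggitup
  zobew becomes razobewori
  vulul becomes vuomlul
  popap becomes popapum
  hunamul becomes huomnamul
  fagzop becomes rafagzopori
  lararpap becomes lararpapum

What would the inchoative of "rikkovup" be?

popap and raggitup both end in -p yet inflect differently (popapum, raomggitup), so the final letter is not what conditions the rule; the last vowel is.
"rikkovup" has last vowel 'u'. The stems whose last vowel is 'u' (hunamul → huomnamul, raggitup → raomggitup, vulul → vuomlul) insert -om- after the first vowel.
The other patterns: stems whose last vowel is 'a' add -um; stems whose last vowel is 'e' or 'o' add ra- … -ori around the stem.
So rikkovup → riomkkovup.

riomkkovup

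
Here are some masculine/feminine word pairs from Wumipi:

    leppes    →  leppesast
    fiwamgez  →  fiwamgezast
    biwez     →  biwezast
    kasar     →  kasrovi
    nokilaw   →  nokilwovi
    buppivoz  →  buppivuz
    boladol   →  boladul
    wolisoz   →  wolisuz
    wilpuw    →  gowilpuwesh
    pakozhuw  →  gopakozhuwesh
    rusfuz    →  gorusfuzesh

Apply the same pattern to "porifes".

"porifes" has last vowel 'e'. The stems whose last vowel is 'e' (leppes → leppesast, fiwamgez → fiwamgezast, biwez → biwezast) add -ast.
So porifes → porifesast.

porifesast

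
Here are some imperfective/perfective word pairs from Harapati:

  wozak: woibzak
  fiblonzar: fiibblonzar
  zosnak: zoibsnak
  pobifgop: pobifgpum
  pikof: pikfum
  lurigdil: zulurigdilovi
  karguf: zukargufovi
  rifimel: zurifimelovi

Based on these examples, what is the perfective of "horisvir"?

zuhorisvirovi

"horisvir" has last vowel 'i'. The one such stem in the data (lurigdil → zulurigdilovi) adds zu- … -ovi around the stem, so the same rule applies.
So horisvir → zuhorisvirovi.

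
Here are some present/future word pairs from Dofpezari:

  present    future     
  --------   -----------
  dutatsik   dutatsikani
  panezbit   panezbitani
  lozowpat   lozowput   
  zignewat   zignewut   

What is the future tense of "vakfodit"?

vakfoditani

"vakfodit" has last vowel 'i'. The stems whose last vowel is 'i' (dutatsik → dutatsikani, panezbit → panezbitani) add -ani.
The other pattern: stems whose last vowel is 'a' change the last vowel to 'u'.
So vakfodit → vakfoditani.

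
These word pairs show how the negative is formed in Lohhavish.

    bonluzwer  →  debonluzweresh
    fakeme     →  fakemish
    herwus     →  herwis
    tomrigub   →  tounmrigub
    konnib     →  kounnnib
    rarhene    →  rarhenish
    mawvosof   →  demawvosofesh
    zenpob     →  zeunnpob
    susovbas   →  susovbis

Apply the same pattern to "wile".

tomrigub and herwus both have last vowel 'u' yet inflect differently (tounmrigub, herwis), so the last vowel is not what conditions the rule; the final letter is.
"wile" ends in -e. The stems ending in -e (fakeme → fakemish, rarhene → rarhenish) drop the final letter and add -ish.
The other patterns: stems ending in -b insert -un- after the first vowel; stems ending in -s change the last vowel to 'i'; stems ending in -f or -r add de- … -esh around the stem.
So wile → wilish.

wilish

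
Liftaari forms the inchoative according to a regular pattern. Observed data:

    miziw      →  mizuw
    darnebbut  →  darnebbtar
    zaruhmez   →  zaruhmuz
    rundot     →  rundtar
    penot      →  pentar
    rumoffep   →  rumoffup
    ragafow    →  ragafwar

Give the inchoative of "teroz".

ragafow and miziw both end in -w yet inflect differently (ragafwar, mizuw), so the final letter is not what conditions the rule; the last vowel is.
"teroz" has last vowel 'o'. The stems whose last vowel is 'o' (penot → pentar, rundot → rundtar, ragafow → ragafwar) delete the last vowel and add -ar.
So teroz → terzar.

terzar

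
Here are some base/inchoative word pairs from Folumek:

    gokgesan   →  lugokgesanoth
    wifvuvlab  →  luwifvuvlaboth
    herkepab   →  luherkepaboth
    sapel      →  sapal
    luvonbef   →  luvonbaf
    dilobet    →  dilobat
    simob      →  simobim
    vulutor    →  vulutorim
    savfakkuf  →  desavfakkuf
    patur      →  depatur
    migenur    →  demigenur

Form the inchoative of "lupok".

wifvuvlab and simob both end in -b yet inflect differently (luwifvuvlaboth, simobim), so the final letter is not what conditions the rule; the last vowel is.
"lupok" has last vowel 'o'. The stems whose last vowel is 'o' (simob → simobim, vulutor → vulutorim) add -im.
So lupok → lupokim.

lupokim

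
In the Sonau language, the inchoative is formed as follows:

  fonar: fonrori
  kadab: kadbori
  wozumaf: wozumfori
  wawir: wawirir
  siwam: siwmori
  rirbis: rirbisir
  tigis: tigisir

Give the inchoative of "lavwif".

lavwifir

fonar and wawir both end in -r yet inflect differently (fonrori, wawirir), so the final letter is not what conditions the rule; the last vowel is.
"lavwif" has last vowel 'i'. The stems whose last vowel is 'i' (rirbis → rirbisir, tigis → tigisir, wawir → wawirir) add -ir.
So lavwif → lavwifir.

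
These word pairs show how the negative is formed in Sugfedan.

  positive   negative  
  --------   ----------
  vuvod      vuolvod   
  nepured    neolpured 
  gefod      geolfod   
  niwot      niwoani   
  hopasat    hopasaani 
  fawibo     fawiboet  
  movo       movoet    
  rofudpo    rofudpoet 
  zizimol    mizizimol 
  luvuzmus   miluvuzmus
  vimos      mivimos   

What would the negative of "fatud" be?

faoltud

vuvod and niwot both have last vowel 'o' yet inflect differently (vuolvod, niwoani), so the last vowel is not what conditions the rule; the final letter is.
"fatud" ends in -d. The stems ending in -d (vuvod → vuolvod, nepured → neolpured, gefod → geolfod) insert -ol- after the first vowel.
The other patterns: stems ending in -t drop the final letter and add -ani; stems ending in -o add -et; stems ending in -l or -s add the prefix mi-.
So fatud → faoltud.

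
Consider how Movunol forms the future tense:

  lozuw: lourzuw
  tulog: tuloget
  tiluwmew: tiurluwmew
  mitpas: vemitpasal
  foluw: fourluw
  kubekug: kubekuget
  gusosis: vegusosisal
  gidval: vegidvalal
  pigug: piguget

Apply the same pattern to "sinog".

lozuw and pigug both have last vowel 'u' yet inflect differently (lourzuw, piguget), so the last vowel is not what conditions the rule; the final letter is.
"sinog" ends in -g. The stems ending in -g (pigug → piguget, kubekug → kubekuget, tulog → tuloget) add -et.
So sinog → sinoget.

sinoget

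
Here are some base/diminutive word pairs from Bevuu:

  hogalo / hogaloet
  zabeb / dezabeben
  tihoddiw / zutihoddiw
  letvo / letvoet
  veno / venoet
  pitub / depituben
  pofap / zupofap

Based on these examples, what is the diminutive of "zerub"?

"zerub" ends in -b. The stems ending in -b (zabeb → dezabeben, pitub → depituben) add de- … -en around the stem.
The other patterns: stems ending in -o add -et; stems ending in -p or -w add the prefix zu-.
So zerub → dezeruben.

dezeruben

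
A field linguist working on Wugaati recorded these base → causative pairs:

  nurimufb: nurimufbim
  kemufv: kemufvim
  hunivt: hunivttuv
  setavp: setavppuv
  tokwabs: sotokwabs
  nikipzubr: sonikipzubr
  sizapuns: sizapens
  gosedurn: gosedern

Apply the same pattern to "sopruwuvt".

tokwabs and sizapuns both end in -s yet inflect differently (sotokwabs, sizapens), so the final letter is not what conditions the rule; the second-to-last letter is.
"sopruwuvt" has second-to-last letter 'v'. The stems whose second-to-last letter is 'v' (hunivt → hunivttuv, setavp → setavppuv) double the final consonant and add -uv.
The other patterns: stems whose second-to-last letter is 'f' add -im; stems whose second-to-last letter is 'b' add the prefix so-; stems whose second-to-last letter is 'n' or 'r' change the last vowel to 'e'.
So sopruwuvt → sopruwuvttuv.

sopruwuvttuv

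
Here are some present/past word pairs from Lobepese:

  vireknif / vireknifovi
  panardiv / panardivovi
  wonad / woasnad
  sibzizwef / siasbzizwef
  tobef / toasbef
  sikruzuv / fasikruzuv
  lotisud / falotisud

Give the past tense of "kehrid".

kehridovi

vireknif and sibzizwef both end in -f yet inflect differently (vireknifovi, siasbzizwef), so the final letter is not what conditions the rule; the last vowel is.
"kehrid" has last vowel 'i'. The stems whose last vowel is 'i' (vireknif → vireknifovi, panardiv → panardivovi) add -ovi.
The other patterns: stems whose last vowel is 'a' or 'e' insert -as- after the first vowel; stems whose last vowel is 'u' add the prefix fa-.
So kehrid → kehridovi.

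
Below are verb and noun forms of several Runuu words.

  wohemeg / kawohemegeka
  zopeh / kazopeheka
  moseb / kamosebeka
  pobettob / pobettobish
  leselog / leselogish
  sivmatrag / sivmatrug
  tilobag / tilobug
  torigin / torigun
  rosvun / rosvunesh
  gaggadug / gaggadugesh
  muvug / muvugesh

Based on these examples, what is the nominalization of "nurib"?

nurub

moseb and pobettob both end in -b yet inflect differently (kamosebeka, pobettobish), so the final letter is not what conditions the rule; the last vowel is.
"nurib" has last vowel 'i'. The one such stem in the data (torigin → torigun) changes the last vowel to 'u' (as do sivmatrag, tilobag), so the same rule applies.
The other patterns: stems whose last vowel is 'e' add ka- … -eka around the stem; stems whose last vowel is 'o' add -ish; stems whose last vowel is 'u' add -esh.
So nurib → nurub.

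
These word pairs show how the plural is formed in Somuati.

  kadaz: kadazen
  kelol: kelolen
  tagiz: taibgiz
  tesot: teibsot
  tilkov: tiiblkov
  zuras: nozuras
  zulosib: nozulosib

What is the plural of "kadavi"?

kadaz and tagiz both end in -z yet inflect differently (kadazen, taibgiz), so the final letter is not what conditions the rule; the first letter is.
"kadavi" begins with k-. The stems beginning with k- (kadaz → kadazen, kelol → kelolen) add -en.
The other patterns: stems beginning with t- insert -ib- after the first vowel; stems beginning with z- add the prefix no-.
So kadavi → kadavien.

kadavien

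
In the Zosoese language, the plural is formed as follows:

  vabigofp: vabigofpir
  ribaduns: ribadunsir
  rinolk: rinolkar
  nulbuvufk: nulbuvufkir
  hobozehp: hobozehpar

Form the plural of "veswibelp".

vabigofp and hobozehp both end in -p yet inflect differently (vabigofpir, hobozehpar), so the final letter is not what conditions the rule; the second-to-last letter is.
"veswibelp" has second-to-last letter 'l'. The one such stem in the data (rinolk → rinolkar) adds -ar, so the same rule applies.
The other pattern: stems whose second-to-last letter is 'f' or 'n' add -ir.
So veswibelp → veswibelpar.

veswibelpar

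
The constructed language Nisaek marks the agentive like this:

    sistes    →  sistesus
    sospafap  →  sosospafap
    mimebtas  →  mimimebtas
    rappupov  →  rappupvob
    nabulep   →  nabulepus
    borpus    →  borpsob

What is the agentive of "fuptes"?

nabulep and sospafap both end in -p yet inflect differently (nabulepus, sosospafap), so the final letter is not what conditions the rule; the last vowel is.
"fuptes" has last vowel 'e'. The stems whose last vowel is 'e' (sistes → sistesus, nabulep → nabulepus) add -us.
The other patterns: stems whose last vowel is 'a' repeat the first consonant+vowel as a prefix; stems whose last vowel is 'o' or 'u' delete the last vowel and add -ob.
So fuptes → fuptesus.

fuptesus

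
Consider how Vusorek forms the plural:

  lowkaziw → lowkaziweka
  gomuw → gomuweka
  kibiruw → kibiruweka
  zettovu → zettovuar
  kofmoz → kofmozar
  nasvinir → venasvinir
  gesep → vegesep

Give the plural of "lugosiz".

gomuw and zettovu both have last vowel 'u' yet inflect differently (gomuweka, zettovuar), so the last vowel is not what conditions the rule; the final letter is.
"lugosiz" ends in -z. The one such stem in the data (kofmoz → kofmozar) adds -ar, so the same rule applies.
The other patterns: stems ending in -w add -eka; stems ending in -p or -r add the prefix ve-.
So lugosiz → lugosizar.

lugosizar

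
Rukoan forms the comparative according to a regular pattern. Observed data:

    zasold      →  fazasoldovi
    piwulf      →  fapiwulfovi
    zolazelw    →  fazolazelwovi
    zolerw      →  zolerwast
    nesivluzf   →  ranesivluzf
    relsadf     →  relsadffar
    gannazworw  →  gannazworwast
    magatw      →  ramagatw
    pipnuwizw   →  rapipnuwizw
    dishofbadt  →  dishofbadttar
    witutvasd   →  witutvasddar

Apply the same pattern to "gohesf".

gohesffar

relsadf and piwulf both end in -f yet inflect differently (relsadffar, fapiwulfovi), so the final letter is not what conditions the rule; the second-to-last letter is.
"gohesf" has second-to-last letter 's'. The one such stem in the data (witutvasd → witutvasddar) doubles the final consonant and adds -ar (as do relsadf, dishofbadt), so the same rule applies.
The other patterns: stems whose second-to-last letter is 'r' add -ast; stems whose second-to-last letter is 'l' add fa- … -ovi around the stem; stems whose second-to-last letter is 't' or 'z' add the prefix ra-.
So gohesf → gohesffar.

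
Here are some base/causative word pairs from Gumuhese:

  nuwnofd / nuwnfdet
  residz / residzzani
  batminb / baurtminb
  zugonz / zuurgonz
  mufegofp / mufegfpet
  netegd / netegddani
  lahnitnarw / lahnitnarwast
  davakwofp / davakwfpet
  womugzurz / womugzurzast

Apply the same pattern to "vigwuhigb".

vigwuhigbbani

zugonz and womugzurz both end in -z yet inflect differently (zuurgonz, womugzurzast), so the final letter is not what conditions the rule; the second-to-last letter is.
"vigwuhigb" has second-to-last letter 'g'. The one such stem in the data (netegd → netegddani) doubles the final consonant and adds -ani (as does residz), so the same rule applies.
So vigwuhigb → vigwuhigbbani.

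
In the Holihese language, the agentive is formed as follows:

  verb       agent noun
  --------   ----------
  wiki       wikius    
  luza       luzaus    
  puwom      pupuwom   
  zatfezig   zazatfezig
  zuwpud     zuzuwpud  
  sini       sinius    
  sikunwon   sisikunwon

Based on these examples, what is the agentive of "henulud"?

hehenulud

wiki and zatfezig both have last vowel 'i' yet inflect differently (wikius, zazatfezig), so the last vowel is not what conditions the rule; whether the stem ends in a vowel or a consonant is.
"henulud" ends in a consonant. The stems ending in a consonant (zuwpud → zuzuwpud, sikunwon → sisikunwon, zatfezig → zazatfezig) repeat the first consonant+vowel as a prefix.
So henulud → hehenulud.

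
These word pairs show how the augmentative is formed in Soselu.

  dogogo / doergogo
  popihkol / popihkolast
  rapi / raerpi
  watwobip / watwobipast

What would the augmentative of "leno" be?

leerno

popihkol and dogogo both have last vowel 'o' yet inflect differently (popihkolast, doergogo), so the last vowel is not what conditions the rule; whether the stem ends in a vowel or a consonant is.
"leno" ends in a vowel. The stems ending in a vowel (dogogo → doergogo, rapi → raerpi) insert -er- after the first vowel.
So leno → leerno.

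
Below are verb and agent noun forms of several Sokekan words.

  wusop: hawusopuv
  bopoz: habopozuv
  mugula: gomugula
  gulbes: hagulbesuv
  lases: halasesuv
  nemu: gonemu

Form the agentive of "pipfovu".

"pipfovu" ends in a vowel. The stems ending in a vowel (mugula → gomugula, nemu → gonemu) add the prefix go-.
The other pattern: stems ending in a consonant add ha- … -uv around the stem.
So pipfovu → gopipfovu.

gopipfovu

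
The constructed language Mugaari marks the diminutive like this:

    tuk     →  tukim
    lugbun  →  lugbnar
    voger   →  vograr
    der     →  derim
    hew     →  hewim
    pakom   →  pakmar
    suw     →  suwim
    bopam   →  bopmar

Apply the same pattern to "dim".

voger and der both end in -r yet inflect differently (vograr, derim), so the final letter is not what conditions the rule; the number of vowels is.
"dim" has 1 vowel. The stems with 1 vowel (tuk → tukim, suw → suwim, der → derim) add -im.
So dim → dimim.

dimim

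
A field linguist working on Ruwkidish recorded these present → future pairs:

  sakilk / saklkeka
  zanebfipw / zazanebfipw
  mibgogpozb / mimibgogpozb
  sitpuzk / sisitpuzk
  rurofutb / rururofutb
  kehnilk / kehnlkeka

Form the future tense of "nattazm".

nanattazm

"nattazm" has second-to-last letter 'z'. The stems whose second-to-last letter is 'z' (mibgogpozb → mimibgogpozb, sitpuzk → sisitpuzk) repeat the first consonant+vowel as a prefix.
So nattazm → nanattazm.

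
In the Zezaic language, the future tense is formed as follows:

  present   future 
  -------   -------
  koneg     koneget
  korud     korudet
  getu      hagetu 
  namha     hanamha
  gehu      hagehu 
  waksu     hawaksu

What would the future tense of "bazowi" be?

habazowi

korud and getu both have last vowel 'u' yet inflect differently (korudet, hagetu), so the last vowel is not what conditions the rule; whether the stem ends in a vowel or a consonant is.
"bazowi" ends in a vowel. The stems ending in a vowel (getu → hagetu, namha → hanamha, gehu → hagehu) add the prefix ha-.
So bazowi → habazowi.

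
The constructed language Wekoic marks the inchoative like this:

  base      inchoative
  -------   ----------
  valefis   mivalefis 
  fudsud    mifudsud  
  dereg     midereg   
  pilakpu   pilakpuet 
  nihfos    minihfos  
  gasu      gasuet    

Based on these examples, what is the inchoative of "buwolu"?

"buwolu" ends in a vowel. The stems ending in a vowel (gasu → gasuet, pilakpu → pilakpuet) add -et.
So buwolu → buwoluet.

buwoluet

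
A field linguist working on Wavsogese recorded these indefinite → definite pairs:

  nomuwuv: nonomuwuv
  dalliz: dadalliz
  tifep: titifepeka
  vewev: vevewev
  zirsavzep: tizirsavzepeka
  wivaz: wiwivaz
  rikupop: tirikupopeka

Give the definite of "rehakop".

tifep and vewev both have last vowel 'e' yet inflect differently (titifepeka, vevewev), so the last vowel is not what conditions the rule; the final letter is.
"rehakop" ends in -p. The stems ending in -p (tifep → titifepeka, zirsavzep → tizirsavzepeka, rikupop → tirikupopeka) add ti- … -eka around the stem.
The other pattern: stems ending in -v or -z repeat the first consonant+vowel as a prefix.
So rehakop → tirehakopeka.

tirehakopeka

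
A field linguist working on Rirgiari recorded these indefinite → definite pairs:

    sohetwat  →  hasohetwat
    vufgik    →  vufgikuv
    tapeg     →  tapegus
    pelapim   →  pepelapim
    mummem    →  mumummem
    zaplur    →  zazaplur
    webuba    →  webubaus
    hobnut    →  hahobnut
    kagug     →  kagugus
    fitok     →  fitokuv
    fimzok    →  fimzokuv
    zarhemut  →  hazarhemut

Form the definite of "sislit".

"sislit" ends in -t. The stems ending in -t (sohetwat → hasohetwat, zarhemut → hazarhemut, hobnut → hahobnut) add the prefix ha-.
The other patterns: stems ending in -a or -g add -us; stems ending in -k add -uv; stems ending in -m or -r repeat the first consonant+vowel as a prefix.
So sislit → hasislit.

hasislit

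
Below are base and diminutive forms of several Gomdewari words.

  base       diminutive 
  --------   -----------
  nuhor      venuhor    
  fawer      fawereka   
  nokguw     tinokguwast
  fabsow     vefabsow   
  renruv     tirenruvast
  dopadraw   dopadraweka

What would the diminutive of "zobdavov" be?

vezobdavov

fabsow and nokguw both end in -w yet inflect differently (vefabsow, tinokguwast), so the final letter is not what conditions the rule; the last vowel is.
"zobdavov" has last vowel 'o'. The stems whose last vowel is 'o' (nuhor → venuhor, fabsow → vefabsow) add the prefix ve-.
So zobdavov → vezobdavov.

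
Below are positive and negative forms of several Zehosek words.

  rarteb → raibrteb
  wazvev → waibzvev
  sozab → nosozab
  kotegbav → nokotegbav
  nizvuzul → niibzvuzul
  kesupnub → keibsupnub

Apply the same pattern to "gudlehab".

sozab and rarteb both end in -b yet inflect differently (nosozab, raibrteb), so the final letter is not what conditions the rule; the last vowel is.
"gudlehab" has last vowel 'a'. The stems whose last vowel is 'a' (kotegbav → nokotegbav, sozab → nosozab) add the prefix no-.
So gudlehab → nogudlehab.

nogudlehab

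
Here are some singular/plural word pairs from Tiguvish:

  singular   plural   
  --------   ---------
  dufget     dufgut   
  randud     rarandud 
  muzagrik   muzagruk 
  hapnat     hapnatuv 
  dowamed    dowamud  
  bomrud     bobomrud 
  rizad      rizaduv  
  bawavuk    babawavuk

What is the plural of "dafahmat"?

dafahmatuv

bomrud and rizad both end in -d yet inflect differently (bobomrud, rizaduv), so the final letter is not what conditions the rule; the last vowel is.
"dafahmat" has last vowel 'a'. The stems whose last vowel is 'a' (hapnat → hapnatuv, rizad → rizaduv) add -uv.
So dafahmat → dafahmatuv.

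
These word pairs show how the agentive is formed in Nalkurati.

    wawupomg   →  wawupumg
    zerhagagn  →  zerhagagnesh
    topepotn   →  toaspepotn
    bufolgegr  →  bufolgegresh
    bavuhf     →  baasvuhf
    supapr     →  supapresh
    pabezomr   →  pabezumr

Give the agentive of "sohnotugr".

sohnotugresh

"sohnotugr" has second-to-last letter 'g'. The stems whose second-to-last letter is 'g' (bufolgegr → bufolgegresh, zerhagagn → zerhagagnesh) add -esh.
The other patterns: stems whose second-to-last letter is 'm' change the last vowel to 'u'; stems whose second-to-last letter is 'h' or 't' insert -as- after the first vowel.
So sohnotugr → sohnotugresh.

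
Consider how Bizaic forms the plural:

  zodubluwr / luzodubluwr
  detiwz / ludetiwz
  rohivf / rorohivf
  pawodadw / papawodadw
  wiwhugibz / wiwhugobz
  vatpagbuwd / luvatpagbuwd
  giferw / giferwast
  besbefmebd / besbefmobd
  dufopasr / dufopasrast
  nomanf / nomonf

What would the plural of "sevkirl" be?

sevkirlast

zodubluwr and dufopasr both end in -r yet inflect differently (luzodubluwr, dufopasrast), so the final letter is not what conditions the rule; the second-to-last letter is.
"sevkirl" has second-to-last letter 'r'. The one such stem in the data (giferw → giferwast) adds -ast, so the same rule applies.
The other patterns: stems whose second-to-last letter is 'd' or 'v' repeat the first consonant+vowel as a prefix; stems whose second-to-last letter is 'w' add the prefix lu-; stems whose second-to-last letter is 'b' or 'n' change the last vowel to 'o'.
So sevkirl → sevkirlast.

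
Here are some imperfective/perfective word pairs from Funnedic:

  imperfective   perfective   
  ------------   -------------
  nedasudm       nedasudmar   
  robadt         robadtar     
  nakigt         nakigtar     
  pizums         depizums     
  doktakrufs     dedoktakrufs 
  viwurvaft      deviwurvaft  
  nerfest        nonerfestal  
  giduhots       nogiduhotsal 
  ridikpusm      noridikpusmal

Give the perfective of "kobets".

robadt and viwurvaft both end in -t yet inflect differently (robadtar, deviwurvaft), so the final letter is not what conditions the rule; the second-to-last letter is.
"kobets" has second-to-last letter 't'. The one such stem in the data (giduhots → nogiduhotsal) adds no- … -al around the stem, so the same rule applies.
The other patterns: stems whose second-to-last letter is 'd' or 'g' add -ar; stems whose second-to-last letter is 'f' or 'm' add the prefix de-.
So kobets → nokobetsal.

nokobetsal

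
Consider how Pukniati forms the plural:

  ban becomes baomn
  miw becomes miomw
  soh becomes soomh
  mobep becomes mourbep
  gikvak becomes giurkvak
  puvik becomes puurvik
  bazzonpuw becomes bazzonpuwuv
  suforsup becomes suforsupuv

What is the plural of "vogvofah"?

vogvofahuv

miw and bazzonpuw both end in -w yet inflect differently (miomw, bazzonpuwuv), so the final letter is not what conditions the rule; the number of vowels is.
"vogvofah" has 3 vowels. The stems with 3 vowels (bazzonpuw → bazzonpuwuv, suforsup → suforsupuv) add -uv.
So vogvofah → vogvofahuv.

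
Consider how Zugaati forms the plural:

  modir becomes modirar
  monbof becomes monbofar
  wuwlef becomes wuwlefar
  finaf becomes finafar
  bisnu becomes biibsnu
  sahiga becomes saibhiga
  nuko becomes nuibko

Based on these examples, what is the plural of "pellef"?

finaf and sahiga both have last vowel 'a' yet inflect differently (finafar, saibhiga), so the last vowel is not what conditions the rule; whether the stem ends in a vowel or a consonant is.
"pellef" ends in a consonant. The stems ending in a consonant (modir → modirar, monbof → monbofar, wuwlef → wuwlefar) add -ar.
The other pattern: stems ending in a vowel insert -ib- after the first vowel.
So pellef → pellefar.

pellefar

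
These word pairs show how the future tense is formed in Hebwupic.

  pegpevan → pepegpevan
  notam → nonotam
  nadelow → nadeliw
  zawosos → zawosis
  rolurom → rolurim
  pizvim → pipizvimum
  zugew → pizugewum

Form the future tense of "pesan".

notam and rolurom both end in -m yet inflect differently (nonotam, rolurim), so the final letter is not what conditions the rule; the last vowel is.
"pesan" has last vowel 'a'. The stems whose last vowel is 'a' (pegpevan → pepegpevan, notam → nonotam) repeat the first consonant+vowel as a prefix.
So pesan → pepesan.

pepesan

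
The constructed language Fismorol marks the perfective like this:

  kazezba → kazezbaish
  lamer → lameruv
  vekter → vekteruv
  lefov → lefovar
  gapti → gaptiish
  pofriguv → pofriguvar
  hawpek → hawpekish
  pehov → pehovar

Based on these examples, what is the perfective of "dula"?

dulaish

vekter and hawpek both have last vowel 'e' yet inflect differently (vekteruv, hawpekish), so the last vowel is not what conditions the rule; the final letter is.
"dula" ends in -a. The one such stem in the data (kazezba → kazezbaish) adds -ish, so the same rule applies.
The other patterns: stems ending in -r add -uv; stems ending in -v add -ar.
So dula → dulaish.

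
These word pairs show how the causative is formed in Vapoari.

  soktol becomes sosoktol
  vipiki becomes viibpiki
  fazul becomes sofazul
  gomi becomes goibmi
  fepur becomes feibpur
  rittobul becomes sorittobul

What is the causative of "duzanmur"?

duibzanmur

rittobul and fepur both have last vowel 'u' yet inflect differently (sorittobul, feibpur), so the last vowel is not what conditions the rule; the final letter is.
"duzanmur" ends in -r. The one such stem in the data (fepur → feibpur) inserts -ib- after the first vowel (as do gomi, vipiki), so the same rule applies.
The other pattern: stems ending in -l add the prefix so-.
So duzanmur → duibzanmur.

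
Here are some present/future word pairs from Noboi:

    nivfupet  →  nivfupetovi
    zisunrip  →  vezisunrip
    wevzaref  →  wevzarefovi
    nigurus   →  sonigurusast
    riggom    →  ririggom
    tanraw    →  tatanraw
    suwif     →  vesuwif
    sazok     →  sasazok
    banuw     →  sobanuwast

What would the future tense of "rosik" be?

verosik

"rosik" has last vowel 'i'. The stems whose last vowel is 'i' (zisunrip → vezisunrip, suwif → vesuwif) add the prefix ve-.
The other patterns: stems whose last vowel is 'a' or 'o' repeat the first consonant+vowel as a prefix; stems whose last vowel is 'e' add -ovi; stems whose last vowel is 'u' add so- … -ast around the stem.
So rosik → verosik.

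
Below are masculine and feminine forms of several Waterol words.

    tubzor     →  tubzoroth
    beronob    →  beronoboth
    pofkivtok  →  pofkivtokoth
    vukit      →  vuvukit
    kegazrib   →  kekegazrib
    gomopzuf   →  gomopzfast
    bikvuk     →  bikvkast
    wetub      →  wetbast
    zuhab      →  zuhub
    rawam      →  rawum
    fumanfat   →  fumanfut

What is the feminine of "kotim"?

kokotim

beronob and kegazrib both end in -b yet inflect differently (beronoboth, kekegazrib), so the final letter is not what conditions the rule; the last vowel is.
"kotim" has last vowel 'i'. The stems whose last vowel is 'i' (vukit → vuvukit, kegazrib → kekegazrib) repeat the first consonant+vowel as a prefix.
The other patterns: stems whose last vowel is 'o' add -oth; stems whose last vowel is 'u' delete the last vowel and add -ast; stems whose last vowel is 'a' change the last vowel to 'u'.
So kotim → kokotim.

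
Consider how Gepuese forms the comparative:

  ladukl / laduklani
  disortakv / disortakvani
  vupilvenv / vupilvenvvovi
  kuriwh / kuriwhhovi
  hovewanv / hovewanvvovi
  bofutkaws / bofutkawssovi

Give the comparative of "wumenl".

"wumenl" has second-to-last letter 'n'. The stems whose second-to-last letter is 'n' (vupilvenv → vupilvenvvovi, hovewanv → hovewanvvovi) double the final consonant and add -ovi.
The other pattern: stems whose second-to-last letter is 'k' add -ani.
So wumenl → wumenllovi.

wumenllovi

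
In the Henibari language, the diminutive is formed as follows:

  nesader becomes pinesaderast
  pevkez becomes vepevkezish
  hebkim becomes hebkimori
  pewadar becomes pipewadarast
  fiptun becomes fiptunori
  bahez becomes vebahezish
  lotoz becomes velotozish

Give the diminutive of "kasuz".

vekasuzish

nesader and pevkez both have last vowel 'e' yet inflect differently (pinesaderast, vepevkezish), so the last vowel is not what conditions the rule; the final letter is.
"kasuz" ends in -z. The stems ending in -z (lotoz → velotozish, pevkez → vepevkezish, bahez → vebahezish) add ve- … -ish around the stem.
The other patterns: stems ending in -r add pi- … -ast around the stem; stems ending in -m or -n add -ori.
So kasuz → vekasuzish.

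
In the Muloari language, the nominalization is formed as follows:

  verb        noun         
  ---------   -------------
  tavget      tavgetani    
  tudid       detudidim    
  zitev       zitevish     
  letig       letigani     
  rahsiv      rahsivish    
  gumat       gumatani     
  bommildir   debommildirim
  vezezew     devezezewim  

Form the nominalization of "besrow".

rahsiv and letig both have last vowel 'i' yet inflect differently (rahsivish, letigani), so the last vowel is not what conditions the rule; the final letter is.
"besrow" ends in -w. The one such stem in the data (vezezew → devezezewim) adds de- … -im around the stem, so the same rule applies.
So besrow → debesrowim.

debesrowim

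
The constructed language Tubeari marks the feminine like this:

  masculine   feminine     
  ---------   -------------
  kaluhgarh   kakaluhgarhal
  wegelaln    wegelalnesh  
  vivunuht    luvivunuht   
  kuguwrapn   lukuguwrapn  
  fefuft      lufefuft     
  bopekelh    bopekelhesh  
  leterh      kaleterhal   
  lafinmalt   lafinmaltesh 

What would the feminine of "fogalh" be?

bopekelh and kaluhgarh both end in -h yet inflect differently (bopekelhesh, kakaluhgarhal), so the final letter is not what conditions the rule; the second-to-last letter is.
"fogalh" has second-to-last letter 'l'. The stems whose second-to-last letter is 'l' (lafinmalt → lafinmaltesh, bopekelh → bopekelhesh, wegelaln → wegelalnesh) add -esh.
The other patterns: stems whose second-to-last letter is 'r' add ka- … -al around the stem; stems whose second-to-last letter is 'f', 'h' or 'p' add the prefix lu-.
So fogalh → fogalhesh.

fogalhesh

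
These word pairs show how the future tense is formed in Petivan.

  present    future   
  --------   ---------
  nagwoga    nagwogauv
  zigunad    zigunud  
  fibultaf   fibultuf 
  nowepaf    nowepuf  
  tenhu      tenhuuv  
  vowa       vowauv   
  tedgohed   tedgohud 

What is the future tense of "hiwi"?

nowepaf and nagwoga both have last vowel 'a' yet inflect differently (nowepuf, nagwogauv), so the last vowel is not what conditions the rule; whether the stem ends in a vowel or a consonant is.
"hiwi" ends in a vowel. The stems ending in a vowel (nagwoga → nagwogauv, tenhu → tenhuuv, vowa → vowauv) add -uv.
The other pattern: stems ending in a consonant change the last vowel to 'u'.
So hiwi → hiwiuv.

hiwiuv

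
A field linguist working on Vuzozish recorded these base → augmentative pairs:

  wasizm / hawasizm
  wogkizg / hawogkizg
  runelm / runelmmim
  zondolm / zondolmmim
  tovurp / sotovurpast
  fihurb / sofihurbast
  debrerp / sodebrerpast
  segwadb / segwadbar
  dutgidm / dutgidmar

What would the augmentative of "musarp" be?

somusarpast

wasizm and runelm both end in -m yet inflect differently (hawasizm, runelmmim), so the final letter is not what conditions the rule; the second-to-last letter is.
"musarp" has second-to-last letter 'r'. The stems whose second-to-last letter is 'r' (tovurp → sotovurpast, fihurb → sofihurbast, debrerp → sodebrerpast) add so- … -ast around the stem.
The other patterns: stems whose second-to-last letter is 'z' add the prefix ha-; stems whose second-to-last letter is 'l' double the final consonant and add -im; stems whose second-to-last letter is 'd' add -ar.
So musarp → somusarpast.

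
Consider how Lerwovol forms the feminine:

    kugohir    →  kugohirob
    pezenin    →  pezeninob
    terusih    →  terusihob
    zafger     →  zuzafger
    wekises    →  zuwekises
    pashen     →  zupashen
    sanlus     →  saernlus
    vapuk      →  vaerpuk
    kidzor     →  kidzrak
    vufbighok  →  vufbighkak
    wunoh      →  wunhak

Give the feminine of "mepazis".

"mepazis" has last vowel 'i'. The stems whose last vowel is 'i' (kugohir → kugohirob, pezenin → pezeninob, terusih → terusihob) add -ob.
So mepazis → mepazisob.

mepazisob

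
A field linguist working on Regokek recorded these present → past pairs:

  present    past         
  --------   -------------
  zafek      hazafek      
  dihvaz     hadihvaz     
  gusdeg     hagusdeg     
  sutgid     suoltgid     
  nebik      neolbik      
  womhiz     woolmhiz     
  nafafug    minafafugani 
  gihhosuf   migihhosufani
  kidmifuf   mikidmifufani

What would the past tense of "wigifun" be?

miwigifunani

"wigifun" has last vowel 'u'. The stems whose last vowel is 'u' (nafafug → minafafugani, gihhosuf → migihhosufani, kidmifuf → mikidmifufani) add mi- … -ani around the stem.
So wigifun → miwigifunani.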